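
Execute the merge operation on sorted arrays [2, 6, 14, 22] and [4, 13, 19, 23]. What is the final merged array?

Merging process:

Compare 2 vs 4: take 2 from left. Merged: [2]
Compare 6 vs 4: take 4 from right. Merged: [2, 4]
Compare 6 vs 13: take 6 from left. Merged: [2, 4, 6]
Compare 14 vs 13: take 13 from right. Merged: [2, 4, 6, 13]
Compare 14 vs 19: take 14 from left. Merged: [2, 4, 6, 13, 14]
Compare 22 vs 19: take 19 from right. Merged: [2, 4, 6, 13, 14, 19]
Compare 22 vs 23: take 22 from left. Merged: [2, 4, 6, 13, 14, 19, 22]
Append remaining from right: [23]. Merged: [2, 4, 6, 13, 14, 19, 22, 23]

Final merged array: [2, 4, 6, 13, 14, 19, 22, 23]
Total comparisons: 7

The merged array is [2, 4, 6, 13, 14, 19, 22, 23], requiring 7 comparisons. The merge step runs in O(n) time where n is the total number of elements.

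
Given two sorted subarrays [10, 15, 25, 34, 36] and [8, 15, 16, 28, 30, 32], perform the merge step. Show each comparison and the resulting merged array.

Merging process:

Compare 10 vs 8: take 8 from right. Merged: [8]
Compare 10 vs 15: take 10 from left. Merged: [8, 10]
Compare 15 vs 15: take 15 from left. Merged: [8, 10, 15]
Compare 25 vs 15: take 15 from right. Merged: [8, 10, 15, 15]
Compare 25 vs 16: take 16 from right. Merged: [8, 10, 15, 15, 16]
Compare 25 vs 28: take 25 from left. Merged: [8, 10, 15, 15, 16, 25]
Compare 34 vs 28: take 28 from right. Merged: [8, 10, 15, 15, 16, 25, 28]
Compare 34 vs 30: take 30 from right. Merged: [8, 10, 15, 15, 16, 25, 28, 30]
Compare 34 vs 32: take 32 from right. Merged: [8, 10, 15, 15, 16, 25, 28, 30, 32]
Append remaining from left: [34, 36]. Merged: [8, 10, 15, 15, 16, 25, 28, 30, 32, 34, 36]

Final merged array: [8, 10, 15, 15, 16, 25, 28, 30, 32, 34, 36]
Total comparisons: 9

The merged array is [8, 10, 15, 15, 16, 25, 28, 30, 32, 34, 36], requiring 9 comparisons. The merge step runs in O(n) time where n is the total number of elements.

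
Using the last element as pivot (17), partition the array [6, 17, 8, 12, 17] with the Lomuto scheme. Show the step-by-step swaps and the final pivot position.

Lomuto partition with pivot = 17:

Initial array: [6, 17, 8, 12, 17]

arr[0]=6 <= 17: swap with position 0, array becomes [6, 17, 8, 12, 17]
arr[1]=17 <= 17: swap with position 1, array becomes [6, 17, 8, 12, 17]
arr[2]=8 <= 17: swap with position 2, array becomes [6, 17, 8, 12, 17]
arr[3]=12 <= 17: swap with position 3, array becomes [6, 17, 8, 12, 17]

Place pivot at position 4: [6, 17, 8, 12, 17]
Pivot position: 4

After partitioning with pivot 17, the array becomes [6, 17, 8, 12, 17]. The pivot is placed at index 4. All elements to the left of the pivot are <= 17, and all elements to the right are > 17.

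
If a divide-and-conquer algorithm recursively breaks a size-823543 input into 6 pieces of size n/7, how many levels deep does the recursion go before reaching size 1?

For divide and conquer with division factor 7:

Problem sizes at each level:
Level 0: 823543
Level 1: 117649
Level 2: 16807
Level 3: 2401
Level 4: 343
Level 5: 49
Level 6: 7
Level 7: 1

The root is level 0 and the size-1 base case is level 7 (the tree spans levels 0 through 7, i.e. 8 levels counting the root), so the depth is the number of divisions: log_7(823543) = 7

The recursion tree depth is log_7(823543) = 7. At each level, the problem size is divided by 7, so it takes 7 divisions to reduce to a base case of size 1. The algorithm makes 6 recursive calls at each level.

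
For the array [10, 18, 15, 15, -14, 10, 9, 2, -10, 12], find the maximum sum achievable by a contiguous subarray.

Using Kadane's algorithm on [10, 18, 15, 15, -14, 10, 9, 2, -10, 12]:

Scanning through the array:
Position 1 (value 18): max_ending_here = 28, max_so_far = 28
Position 2 (value 15): max_ending_here = 43, max_so_far = 43
Position 3 (value 15): max_ending_here = 58, max_so_far = 58
Position 4 (value -14): max_ending_here = 44, max_so_far = 58
Position 5 (value 10): max_ending_here = 54, max_so_far = 58
Position 6 (value 9): max_ending_here = 63, max_so_far = 63
Position 7 (value 2): max_ending_here = 65, max_so_far = 65
Position 8 (value -10): max_ending_here = 55, max_so_far = 65
Position 9 (value 12): max_ending_here = 67, max_so_far = 67

Maximum subarray: [10, 18, 15, 15, -14, 10, 9, 2, -10, 12]
Maximum sum: 67

The maximum subarray is [10, 18, 15, 15, -14, 10, 9, 2, -10, 12] with sum 67. This subarray runs from index 0 to index 9.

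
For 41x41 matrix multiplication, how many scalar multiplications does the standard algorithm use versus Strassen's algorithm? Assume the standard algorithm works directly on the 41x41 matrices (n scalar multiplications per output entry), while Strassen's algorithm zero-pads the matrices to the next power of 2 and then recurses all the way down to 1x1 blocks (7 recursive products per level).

Matrix multiplication for 41x41 matrices:

Strassen's algorithm requires power-of-2 dimensions. Pad 41x41 to 64x64 (next power of 2).

Standard algorithm: 41^3 = 68921 multiplications
Strassen's algorithm: 7^(log2(64)) = 7^6 = 117649 multiplications
Difference: 68921 - 117649 = -48728 (Strassen uses MORE here due to padding overhead — for small or just-over-power-of-2 n, padding can outweigh the per-level savings)

Standard: 68921 multiplications (41^3). Strassen: 117649 multiplications (7^6, after padding to 64x64). Strassen reduces 8 recursive multiplications to 7 at each level.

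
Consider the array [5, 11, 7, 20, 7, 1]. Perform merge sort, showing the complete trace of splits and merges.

Merge sort trace:

Split: [5, 11, 7, 20, 7, 1] -> [5, 11, 7] and [20, 7, 1]
  Split: [5, 11, 7] -> [5] and [11, 7]
    Split: [11, 7] -> [11] and [7]
    Merge: [11] + [7] -> [7, 11]
  Merge: [5] + [7, 11] -> [5, 7, 11]
  Split: [20, 7, 1] -> [20] and [7, 1]
    Split: [7, 1] -> [7] and [1]
    Merge: [7] + [1] -> [1, 7]
  Merge: [20] + [1, 7] -> [1, 7, 20]
Merge: [5, 7, 11] + [1, 7, 20] -> [1, 5, 7, 7, 11, 20]

Final sorted array: [1, 5, 7, 7, 11, 20]

The merge sort proceeds by recursively splitting the array and merging sorted halves.
After all merges, the sorted array is [1, 5, 7, 7, 11, 20].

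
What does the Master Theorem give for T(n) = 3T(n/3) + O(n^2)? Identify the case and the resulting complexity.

Master Theorem for T(n) = 3T(n/3) + O(n^2):

a = 3, b = 3, c = 2
log_b(a) = log_3(3) = 1.0000

Case 3: c = 2 > log_3(3) = 1.0000
T(n) = O(n^2) = O(n^2)

For T(n) = 3T(n/3) + O(n^2): log_3(3) = 1.0000. This is Case 3 of the Master Theorem (c > log_b(a), work dominated by root), giving O(n^2).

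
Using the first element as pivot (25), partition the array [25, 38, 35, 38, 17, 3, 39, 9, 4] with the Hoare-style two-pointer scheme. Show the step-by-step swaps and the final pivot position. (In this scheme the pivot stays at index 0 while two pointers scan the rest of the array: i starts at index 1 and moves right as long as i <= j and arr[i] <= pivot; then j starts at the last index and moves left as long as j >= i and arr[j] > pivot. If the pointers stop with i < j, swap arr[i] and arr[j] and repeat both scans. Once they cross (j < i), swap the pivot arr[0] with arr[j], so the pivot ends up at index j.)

Hoare-style two-pointer partition with pivot = 25:

Initial array: [25, 38, 35, 38, 17, 3, 39, 9, 4]

Pointers start at i = 1, j = 8.
i stops at index 1 (arr[1]=38 > 25), j stops at index 8 (arr[8]=4 <= 25): swap arr[1] and arr[8], array becomes [25, 4, 35, 38, 17, 3, 39, 9, 38]
i stops at index 2 (arr[2]=35 > 25), j stops at index 7 (arr[7]=9 <= 25): swap arr[2] and arr[7], array becomes [25, 4, 9, 38, 17, 3, 39, 35, 38]
i stops at index 3 (arr[3]=38 > 25), j stops at index 5 (arr[5]=3 <= 25): swap arr[3] and arr[5], array becomes [25, 4, 9, 3, 17, 38, 39, 35, 38]
i ends at 5, j ends at 4: the pointers have crossed (j < i), so scanning stops.

Swap pivot arr[0] with arr[4] to place pivot at position 4: [17, 4, 9, 3, 25, 38, 39, 35, 38]
Pivot position: 4

After partitioning with pivot 25, the array becomes [17, 4, 9, 3, 25, 38, 39, 35, 38]. The pivot is placed at index 4. All elements to the left of the pivot are <= 25, and all elements to the right are > 25.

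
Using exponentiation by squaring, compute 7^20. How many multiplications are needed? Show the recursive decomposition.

Computing 7^20 by squaring (build up from 7^1; each line after the first costs one multiplication):

7^1 = 7
7^2 = (7^1)^2 = 7^2 = 49
7^4 = (7^2)^2 = 49^2 = 2401
7^5 = 7 * 7^4 = 7 * 2401 = 16807
7^10 = (7^5)^2 = 16807^2 = 282475249
7^20 = (7^10)^2 = 282475249^2 = 79792266297612001

Result: 79792266297612001
Multiplications needed: 5 (5 lines after 7^1)

7^20 = 79792266297612001. Using exponentiation by squaring, this requires 5 multiplications. The key idea: if the exponent is even, square the half-power; if odd, multiply by the base once.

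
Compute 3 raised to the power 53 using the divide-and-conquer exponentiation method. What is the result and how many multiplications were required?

Computing 3^53 by squaring (build up from 3^1; each line after the first costs one multiplication):

3^1 = 3
3^2 = (3^1)^2 = 3^2 = 9
3^3 = 3 * 3^2 = 3 * 9 = 27
3^6 = (3^3)^2 = 27^2 = 729
3^12 = (3^6)^2 = 729^2 = 531441
3^13 = 3 * 3^12 = 3 * 531441 = 1594323
3^26 = (3^13)^2 = 1594323^2 = 2541865828329
3^52 = (3^26)^2 = 2541865828329^2 = 6461081889226673298932241
3^53 = 3 * 3^52 = 3 * 6461081889226673298932241 = 19383245667680019896796723

Result: 19383245667680019896796723
Multiplications needed: 8 (8 lines after 3^1)

3^53 = 19383245667680019896796723. Using exponentiation by squaring, this requires 8 multiplications. The key idea: if the exponent is even, square the half-power; if odd, multiply by the base once.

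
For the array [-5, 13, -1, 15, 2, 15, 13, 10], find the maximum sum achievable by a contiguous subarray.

Using Kadane's algorithm on [-5, 13, -1, 15, 2, 15, 13, 10]:

Scanning through the array:
Position 1 (value 13): max_ending_here = 13, max_so_far = 13
Position 2 (value -1): max_ending_here = 12, max_so_far = 13
Position 3 (value 15): max_ending_here = 27, max_so_far = 27
Position 4 (value 2): max_ending_here = 29, max_so_far = 29
Position 5 (value 15): max_ending_here = 44, max_so_far = 44
Position 6 (value 13): max_ending_here = 57, max_so_far = 57
Position 7 (value 10): max_ending_here = 67, max_so_far = 67

Maximum subarray: [13, -1, 15, 2, 15, 13, 10]
Maximum sum: 67

The maximum subarray is [13, -1, 15, 2, 15, 13, 10] with sum 67. This subarray runs from index 1 to index 7.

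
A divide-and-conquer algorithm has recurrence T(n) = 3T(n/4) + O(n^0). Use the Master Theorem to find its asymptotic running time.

Master Theorem for T(n) = 3T(n/4) + O(n^0):

a = 3, b = 4, c = 0
log_b(a) = log_4(3) = 0.7925

Case 1: c = 0 < log_4(3) = 0.7925
T(n) = O(n^(log_4 3))

For T(n) = 3T(n/4) + O(n^0): log_4(3) = 0.7925. This is Case 1 of the Master Theorem (c < log_b(a), work dominated by leaves), giving O(n^(log_4 3)).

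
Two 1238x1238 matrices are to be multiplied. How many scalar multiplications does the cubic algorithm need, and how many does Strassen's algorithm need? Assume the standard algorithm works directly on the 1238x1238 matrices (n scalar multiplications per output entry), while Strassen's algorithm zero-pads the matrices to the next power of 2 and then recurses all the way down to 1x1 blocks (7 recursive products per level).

Matrix multiplication for 1238x1238 matrices:

Strassen's algorithm requires power-of-2 dimensions. Pad 1238x1238 to 2048x2048 (next power of 2).

Standard algorithm: 1238^3 = 1897413272 multiplications
Strassen's algorithm: 7^(log2(2048)) = 7^11 = 1977326743 multiplications
Difference: 1897413272 - 1977326743 = -79913471 (Strassen uses MORE here due to padding overhead — for small or just-over-power-of-2 n, padding can outweigh the per-level savings)

Standard: 1897413272 multiplications (1238^3). Strassen: 1977326743 multiplications (7^11, after padding to 2048x2048). Strassen reduces 8 recursive multiplications to 7 at each level.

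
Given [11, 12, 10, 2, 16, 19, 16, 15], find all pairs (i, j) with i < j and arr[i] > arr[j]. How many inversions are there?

Finding inversions in [11, 12, 10, 2, 16, 19, 16, 15]:

(0, 2): arr[0]=11 > arr[2]=10
(0, 3): arr[0]=11 > arr[3]=2
(1, 2): arr[1]=12 > arr[2]=10
(1, 3): arr[1]=12 > arr[3]=2
(2, 3): arr[2]=10 > arr[3]=2
(4, 7): arr[4]=16 > arr[7]=15
(5, 6): arr[5]=19 > arr[6]=16
(5, 7): arr[5]=19 > arr[7]=15
(6, 7): arr[6]=16 > arr[7]=15

Total inversions: 9

The array has 9 inversion(s): (0,2), (0,3), (1,2), (1,3), (2,3), (4,7), (5,6), (5,7), (6,7). Each pair (i,j) satisfies i < j and arr[i] > arr[j].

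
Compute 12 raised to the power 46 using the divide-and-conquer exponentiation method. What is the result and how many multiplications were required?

Computing 12^46 by squaring (build up from 12^1; each line after the first costs one multiplication):

12^1 = 12
12^2 = (12^1)^2 = 12^2 = 144
12^4 = (12^2)^2 = 144^2 = 20736
12^5 = 12 * 12^4 = 12 * 20736 = 248832
12^10 = (12^5)^2 = 248832^2 = 61917364224
12^11 = 12 * 12^10 = 12 * 61917364224 = 743008370688
12^22 = (12^11)^2 = 743008370688^2 = 552061438912436417593344
12^23 = 12 * 12^22 = 12 * 552061438912436417593344 = 6624737266949237011120128
12^46 = (12^23)^2 = 6624737266949237011120128^2 = 43887143856106046360568987631860370008329246736384

Result: 43887143856106046360568987631860370008329246736384
Multiplications needed: 8 (8 lines after 12^1)

12^46 = 43887143856106046360568987631860370008329246736384. Using exponentiation by squaring, this requires 8 multiplications. The key idea: if the exponent is even, square the half-power; if odd, multiply by the base once.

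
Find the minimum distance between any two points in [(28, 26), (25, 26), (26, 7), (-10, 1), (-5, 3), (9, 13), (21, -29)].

Computing all pairwise distances among 7 points:

d((28, 26), (25, 26)) = 3.0 <-- minimum
d((28, 26), (26, 7)) = 19.105
d((28, 26), (-10, 1)) = 45.4863
d((28, 26), (-5, 3)) = 40.2244
d((28, 26), (9, 13)) = 23.0217
d((28, 26), (21, -29)) = 55.4437
d((25, 26), (26, 7)) = 19.0263
d((25, 26), (-10, 1)) = 43.0116
d((25, 26), (-5, 3)) = 37.8021
d((25, 26), (9, 13)) = 20.6155
d((25, 26), (21, -29)) = 55.1453
d((26, 7), (-10, 1)) = 36.4966
d((26, 7), (-5, 3)) = 31.257
d((26, 7), (9, 13)) = 18.0278
d((26, 7), (21, -29)) = 36.3456
d((-10, 1), (-5, 3)) = 5.3852
d((-10, 1), (9, 13)) = 22.4722
d((-10, 1), (21, -29)) = 43.1393
d((-5, 3), (9, 13)) = 17.2047
d((-5, 3), (21, -29)) = 41.2311
d((9, 13), (21, -29)) = 43.6807

Closest pair: (28, 26) and (25, 26) with distance 3.0

The closest pair is (28, 26) and (25, 26) with Euclidean distance 3.0. For 7 points, brute-force pairwise comparison is shown above. For large n, the divide-and-conquer algorithm (sort by x, recurse on halves, check the dividing strip) achieves O(n log n).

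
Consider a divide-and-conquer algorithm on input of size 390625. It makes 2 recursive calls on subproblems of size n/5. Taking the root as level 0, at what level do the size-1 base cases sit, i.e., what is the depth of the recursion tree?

For divide and conquer with division factor 5:

Problem sizes at each level:
Level 0: 390625
Level 1: 78125
Level 2: 15625
Level 3: 3125
Level 4: 625
Level 5: 125
Level 6: 25
Level 7: 5
Level 8: 1

The root is level 0 and the size-1 base case is level 8 (the tree spans levels 0 through 8, i.e. 9 levels counting the root), so the depth is the number of divisions: log_5(390625) = 8

The recursion tree depth is log_5(390625) = 8. At each level, the problem size is divided by 5, so it takes 8 divisions to reduce to a base case of size 1. The algorithm makes 2 recursive calls at each level.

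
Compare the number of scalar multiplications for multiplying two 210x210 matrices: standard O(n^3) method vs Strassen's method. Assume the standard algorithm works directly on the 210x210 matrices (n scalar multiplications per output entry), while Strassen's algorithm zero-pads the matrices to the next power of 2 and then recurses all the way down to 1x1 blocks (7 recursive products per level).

Matrix multiplication for 210x210 matrices:

Strassen's algorithm requires power-of-2 dimensions. Pad 210x210 to 256x256 (next power of 2).

Standard algorithm: 210^3 = 9261000 multiplications
Strassen's algorithm: 7^(log2(256)) = 7^8 = 5764801 multiplications
Savings: 9261000 - 5764801 = 3496199 multiplications

Standard: 9261000 multiplications (210^3). Strassen: 5764801 multiplications (7^8, after padding to 256x256). Strassen reduces 8 recursive multiplications to 7 at each level.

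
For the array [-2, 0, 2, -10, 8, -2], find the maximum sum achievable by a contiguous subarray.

Using Kadane's algorithm on [-2, 0, 2, -10, 8, -2]:

Scanning through the array:
Position 1 (value 0): max_ending_here = 0, max_so_far = 0
Position 2 (value 2): max_ending_here = 2, max_so_far = 2
Position 3 (value -10): max_ending_here = -8, max_so_far = 2
Position 4 (value 8): max_ending_here = 8, max_so_far = 8
Position 5 (value -2): max_ending_here = 6, max_so_far = 8

Maximum subarray: [8]
Maximum sum: 8

The maximum subarray is [8] with sum 8. This subarray runs from index 4 to index 4.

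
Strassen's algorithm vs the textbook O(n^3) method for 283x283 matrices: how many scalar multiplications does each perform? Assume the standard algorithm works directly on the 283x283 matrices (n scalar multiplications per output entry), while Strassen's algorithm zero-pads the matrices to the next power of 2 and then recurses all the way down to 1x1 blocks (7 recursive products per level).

Matrix multiplication for 283x283 matrices:

Strassen's algorithm requires power-of-2 dimensions. Pad 283x283 to 512x512 (next power of 2).

Standard algorithm: 283^3 = 22665187 multiplications
Strassen's algorithm: 7^(log2(512)) = 7^9 = 40353607 multiplications
Difference: 22665187 - 40353607 = -17688420 (Strassen uses MORE here due to padding overhead — for small or just-over-power-of-2 n, padding can outweigh the per-level savings)

Standard: 22665187 multiplications (283^3). Strassen: 40353607 multiplications (7^9, after padding to 512x512). Strassen reduces 8 recursive multiplications to 7 at each level.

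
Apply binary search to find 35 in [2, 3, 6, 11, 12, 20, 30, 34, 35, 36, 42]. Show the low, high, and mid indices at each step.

Binary search for 35 in [2, 3, 6, 11, 12, 20, 30, 34, 35, 36, 42]:

lo=0, hi=10, mid=5, arr[mid]=20 -> 20 < 35, search right half
lo=6, hi=10, mid=8, arr[mid]=35 -> Found target at index 8!

Binary search finds 35 at index 8 after 2 comparisons. The search repeatedly halves the search space by comparing with the middle element.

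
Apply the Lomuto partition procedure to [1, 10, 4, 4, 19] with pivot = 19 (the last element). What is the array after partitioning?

Lomuto partition with pivot = 19:

Initial array: [1, 10, 4, 4, 19]

arr[0]=1 <= 19: swap with position 0, array becomes [1, 10, 4, 4, 19]
arr[1]=10 <= 19: swap with position 1, array becomes [1, 10, 4, 4, 19]
arr[2]=4 <= 19: swap with position 2, array becomes [1, 10, 4, 4, 19]
arr[3]=4 <= 19: swap with position 3, array becomes [1, 10, 4, 4, 19]

Place pivot at position 4: [1, 10, 4, 4, 19]
Pivot position: 4

After partitioning with pivot 19, the array becomes [1, 10, 4, 4, 19]. The pivot is placed at index 4. All elements to the left of the pivot are <= 19, and all elements to the right are > 19.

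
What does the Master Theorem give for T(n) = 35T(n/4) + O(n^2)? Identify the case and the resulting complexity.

Master Theorem for T(n) = 35T(n/4) + O(n^2):

a = 35, b = 4, c = 2
log_b(a) = log_4(35) = 2.5646

Case 1: c = 2 < log_4(35) = 2.5646
T(n) = O(n^(log_4 35))

For T(n) = 35T(n/4) + O(n^2): log_4(35) = 2.5646. This is Case 1 of the Master Theorem (c < log_b(a), work dominated by leaves), giving O(n^(log_4 35)).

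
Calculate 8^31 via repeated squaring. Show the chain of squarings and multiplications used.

Computing 8^31 by squaring (build up from 8^1; each line after the first costs one multiplication):

8^1 = 8
8^2 = (8^1)^2 = 8^2 = 64
8^3 = 8 * 8^2 = 8 * 64 = 512
8^6 = (8^3)^2 = 512^2 = 262144
8^7 = 8 * 8^6 = 8 * 262144 = 2097152
8^14 = (8^7)^2 = 2097152^2 = 4398046511104
8^15 = 8 * 8^14 = 8 * 4398046511104 = 35184372088832
8^30 = (8^15)^2 = 35184372088832^2 = 1237940039285380274899124224
8^31 = 8 * 8^30 = 8 * 1237940039285380274899124224 = 9903520314283042199192993792

Result: 9903520314283042199192993792
Multiplications needed: 8 (8 lines after 8^1)

8^31 = 9903520314283042199192993792. Using exponentiation by squaring, this requires 8 multiplications. The key idea: if the exponent is even, square the half-power; if odd, multiply by the base once.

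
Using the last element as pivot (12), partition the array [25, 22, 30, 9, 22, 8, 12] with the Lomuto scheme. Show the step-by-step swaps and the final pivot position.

Lomuto partition with pivot = 12:

Initial array: [25, 22, 30, 9, 22, 8, 12]

arr[0]=25 > 12: no swap
arr[1]=22 > 12: no swap
arr[2]=30 > 12: no swap
arr[3]=9 <= 12: swap with position 0, array becomes [9, 22, 30, 25, 22, 8, 12]
arr[4]=22 > 12: no swap
arr[5]=8 <= 12: swap with position 1, array becomes [9, 8, 30, 25, 22, 22, 12]

Place pivot at position 2: [9, 8, 12, 25, 22, 22, 30]
Pivot position: 2

After partitioning with pivot 12, the array becomes [9, 8, 12, 25, 22, 22, 30]. The pivot is placed at index 2. All elements to the left of the pivot are <= 12, and all elements to the right are > 12.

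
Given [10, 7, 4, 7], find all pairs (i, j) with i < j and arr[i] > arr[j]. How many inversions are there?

Finding inversions in [10, 7, 4, 7]:

(0, 1): arr[0]=10 > arr[1]=7
(0, 2): arr[0]=10 > arr[2]=4
(0, 3): arr[0]=10 > arr[3]=7
(1, 2): arr[1]=7 > arr[2]=4

Total inversions: 4

The array has 4 inversion(s): (0,1), (0,2), (0,3), (1,2). Each pair (i,j) satisfies i < j and arr[i] > arr[j].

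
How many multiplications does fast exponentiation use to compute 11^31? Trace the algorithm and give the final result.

Computing 11^31 by squaring (build up from 11^1; each line after the first costs one multiplication):

11^1 = 11
11^2 = (11^1)^2 = 11^2 = 121
11^3 = 11 * 11^2 = 11 * 121 = 1331
11^6 = (11^3)^2 = 1331^2 = 1771561
11^7 = 11 * 11^6 = 11 * 1771561 = 19487171
11^14 = (11^7)^2 = 19487171^2 = 379749833583241
11^15 = 11 * 11^14 = 11 * 379749833583241 = 4177248169415651
11^30 = (11^15)^2 = 4177248169415651^2 = 17449402268886407318558803753801
11^31 = 11 * 11^30 = 11 * 17449402268886407318558803753801 = 191943424957750480504146841291811

Result: 191943424957750480504146841291811
Multiplications needed: 8 (8 lines after 11^1)

11^31 = 191943424957750480504146841291811. Using exponentiation by squaring, this requires 8 multiplications. The key idea: if the exponent is even, square the half-power; if odd, multiply by the base once.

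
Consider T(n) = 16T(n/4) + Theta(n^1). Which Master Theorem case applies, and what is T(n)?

Master Theorem for T(n) = 16T(n/4) + O(n^1):

a = 16, b = 4, c = 1
log_b(a) = log_4(16) = 2.0000

Case 1: c = 1 < log_4(16) = 2.0000
T(n) = O(n^(log_4 16)) = O(n^2)

For T(n) = 16T(n/4) + O(n^1): log_4(16) = 2.0000. This is Case 1 of the Master Theorem (c < log_b(a), work dominated by leaves), giving O(n^2).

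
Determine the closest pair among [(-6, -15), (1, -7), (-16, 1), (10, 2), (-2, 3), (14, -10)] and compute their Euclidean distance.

Computing all pairwise distances among 6 points:

d((-6, -15), (1, -7)) = 10.6301
d((-6, -15), (-16, 1)) = 18.868
d((-6, -15), (10, 2)) = 23.3452
d((-6, -15), (-2, 3)) = 18.4391
d((-6, -15), (14, -10)) = 20.6155
d((1, -7), (-16, 1)) = 18.7883
d((1, -7), (10, 2)) = 12.7279
d((1, -7), (-2, 3)) = 10.4403 <-- minimum
d((1, -7), (14, -10)) = 13.3417
d((-16, 1), (10, 2)) = 26.0192
d((-16, 1), (-2, 3)) = 14.1421
d((-16, 1), (14, -10)) = 31.9531
d((10, 2), (-2, 3)) = 12.0416
d((10, 2), (14, -10)) = 12.6491
d((-2, 3), (14, -10)) = 20.6155

Closest pair: (1, -7) and (-2, 3) with distance 10.4403

The closest pair is (1, -7) and (-2, 3) with Euclidean distance 10.4403. For 6 points, brute-force pairwise comparison is shown above. For large n, the divide-and-conquer algorithm (sort by x, recurse on halves, check the dividing strip) achieves O(n log n).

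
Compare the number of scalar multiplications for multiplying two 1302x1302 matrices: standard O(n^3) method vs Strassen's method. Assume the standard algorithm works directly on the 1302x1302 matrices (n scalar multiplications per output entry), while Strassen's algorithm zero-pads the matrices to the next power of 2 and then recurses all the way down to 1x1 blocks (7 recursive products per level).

Matrix multiplication for 1302x1302 matrices:

Strassen's algorithm requires power-of-2 dimensions. Pad 1302x1302 to 2048x2048 (next power of 2).

Standard algorithm: 1302^3 = 2207155608 multiplications
Strassen's algorithm: 7^(log2(2048)) = 7^11 = 1977326743 multiplications
Savings: 2207155608 - 1977326743 = 229828865 multiplications

Standard: 2207155608 multiplications (1302^3). Strassen: 1977326743 multiplications (7^11, after padding to 2048x2048). Strassen reduces 8 recursive multiplications to 7 at each level.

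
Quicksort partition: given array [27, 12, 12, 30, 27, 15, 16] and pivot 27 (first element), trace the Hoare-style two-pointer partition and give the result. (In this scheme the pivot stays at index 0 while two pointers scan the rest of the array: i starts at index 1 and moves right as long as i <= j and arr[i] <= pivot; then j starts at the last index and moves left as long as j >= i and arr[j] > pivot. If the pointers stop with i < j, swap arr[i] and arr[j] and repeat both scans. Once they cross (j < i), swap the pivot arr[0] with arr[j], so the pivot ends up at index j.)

Hoare-style two-pointer partition with pivot = 27:

Initial array: [27, 12, 12, 30, 27, 15, 16]

Pointers start at i = 1, j = 6.
i stops at index 3 (arr[3]=30 > 27), j stops at index 6 (arr[6]=16 <= 27): swap arr[3] and arr[6], array becomes [27, 12, 12, 16, 27, 15, 30]
i ends at 6, j ends at 5: the pointers have crossed (j < i), so scanning stops.

Swap pivot arr[0] with arr[5] to place pivot at position 5: [15, 12, 12, 16, 27, 27, 30]
Pivot position: 5

After partitioning with pivot 27, the array becomes [15, 12, 12, 16, 27, 27, 30]. The pivot is placed at index 5. All elements to the left of the pivot are <= 27, and all elements to the right are > 27.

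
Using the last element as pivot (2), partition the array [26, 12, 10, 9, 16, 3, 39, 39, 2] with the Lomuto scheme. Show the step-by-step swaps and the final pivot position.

Lomuto partition with pivot = 2:

Initial array: [26, 12, 10, 9, 16, 3, 39, 39, 2]

arr[0]=26 > 2: no swap
arr[1]=12 > 2: no swap
arr[2]=10 > 2: no swap
arr[3]=9 > 2: no swap
arr[4]=16 > 2: no swap
arr[5]=3 > 2: no swap
arr[6]=39 > 2: no swap
arr[7]=39 > 2: no swap

Place pivot at position 0: [2, 12, 10, 9, 16, 3, 39, 39, 26]
Pivot position: 0

After partitioning with pivot 2, the array becomes [2, 12, 10, 9, 16, 3, 39, 39, 26]. The pivot is placed at index 0. All elements to the left of the pivot are <= 2, and all elements to the right are > 2.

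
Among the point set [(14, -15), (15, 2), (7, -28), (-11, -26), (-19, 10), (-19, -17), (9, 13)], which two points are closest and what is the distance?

Computing all pairwise distances among 7 points:

d((14, -15), (15, 2)) = 17.0294
d((14, -15), (7, -28)) = 14.7648
d((14, -15), (-11, -26)) = 27.313
d((14, -15), (-19, 10)) = 41.4005
d((14, -15), (-19, -17)) = 33.0606
d((14, -15), (9, 13)) = 28.4429
d((15, 2), (7, -28)) = 31.0483
d((15, 2), (-11, -26)) = 38.2099
d((15, 2), (-19, 10)) = 34.9285
d((15, 2), (-19, -17)) = 38.9487
d((15, 2), (9, 13)) = 12.53
d((7, -28), (-11, -26)) = 18.1108
d((7, -28), (-19, 10)) = 46.0435
d((7, -28), (-19, -17)) = 28.2312
d((7, -28), (9, 13)) = 41.0488
d((-11, -26), (-19, 10)) = 36.8782
d((-11, -26), (-19, -17)) = 12.0416 <-- minimum
d((-11, -26), (9, 13)) = 43.8292
d((-19, 10), (-19, -17)) = 27.0
d((-19, 10), (9, 13)) = 28.1603
d((-19, -17), (9, 13)) = 41.0366

Closest pair: (-11, -26) and (-19, -17) with distance 12.0416

The closest pair is (-11, -26) and (-19, -17) with Euclidean distance 12.0416. For 7 points, brute-force pairwise comparison is shown above. For large n, the divide-and-conquer algorithm (sort by x, recurse on halves, check the dividing strip) achieves O(n log n).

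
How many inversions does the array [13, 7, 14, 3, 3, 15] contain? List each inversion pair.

Finding inversions in [13, 7, 14, 3, 3, 15]:

(0, 1): arr[0]=13 > arr[1]=7
(0, 3): arr[0]=13 > arr[3]=3
(0, 4): arr[0]=13 > arr[4]=3
(1, 3): arr[1]=7 > arr[3]=3
(1, 4): arr[1]=7 > arr[4]=3
(2, 3): arr[2]=14 > arr[3]=3
(2, 4): arr[2]=14 > arr[4]=3

Total inversions: 7

The array has 7 inversion(s): (0,1), (0,3), (0,4), (1,3), (1,4), (2,3), (2,4). Each pair (i,j) satisfies i < j and arr[i] > arr[j].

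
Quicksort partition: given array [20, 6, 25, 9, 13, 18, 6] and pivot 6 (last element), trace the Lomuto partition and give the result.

Lomuto partition with pivot = 6:

Initial array: [20, 6, 25, 9, 13, 18, 6]

arr[0]=20 > 6: no swap
arr[1]=6 <= 6: swap with position 0, array becomes [6, 20, 25, 9, 13, 18, 6]
arr[2]=25 > 6: no swap
arr[3]=9 > 6: no swap
arr[4]=13 > 6: no swap
arr[5]=18 > 6: no swap

Place pivot at position 1: [6, 6, 25, 9, 13, 18, 20]
Pivot position: 1

After partitioning with pivot 6, the array becomes [6, 6, 25, 9, 13, 18, 20]. The pivot is placed at index 1. All elements to the left of the pivot are <= 6, and all elements to the right are > 6.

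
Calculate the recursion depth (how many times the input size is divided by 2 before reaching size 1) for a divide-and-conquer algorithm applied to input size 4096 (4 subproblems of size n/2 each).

For divide and conquer with division factor 2:

Problem sizes at each level:
Level 0: 4096
Level 1: 2048
Level 2: 1024
Level 3: 512
Level 4: 256
Level 5: 128
Level 6: 64
Level 7: 32
Level 8: 16
Level 9: 8
Level 10: 4
Level 11: 2
Level 12: 1

The root is level 0 and the size-1 base case is level 12 (the tree spans levels 0 through 12, i.e. 13 levels counting the root), so the depth is the number of divisions: log_2(4096) = 12

The recursion tree depth is log_2(4096) = 12. At each level, the problem size is divided by 2, so it takes 12 divisions to reduce to a base case of size 1. The algorithm makes 4 recursive calls at each level.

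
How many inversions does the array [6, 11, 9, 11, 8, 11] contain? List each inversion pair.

Finding inversions in [6, 11, 9, 11, 8, 11]:

(1, 2): arr[1]=11 > arr[2]=9
(1, 4): arr[1]=11 > arr[4]=8
(2, 4): arr[2]=9 > arr[4]=8
(3, 4): arr[3]=11 > arr[4]=8

Total inversions: 4

The array has 4 inversion(s): (1,2), (1,4), (2,4), (3,4). Each pair (i,j) satisfies i < j and arr[i] > arr[j].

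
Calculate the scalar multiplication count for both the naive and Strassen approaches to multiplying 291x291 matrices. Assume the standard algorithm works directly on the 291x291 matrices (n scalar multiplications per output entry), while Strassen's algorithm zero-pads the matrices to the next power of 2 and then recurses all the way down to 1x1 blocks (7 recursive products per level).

Matrix multiplication for 291x291 matrices:

Strassen's algorithm requires power-of-2 dimensions. Pad 291x291 to 512x512 (next power of 2).

Standard algorithm: 291^3 = 24642171 multiplications
Strassen's algorithm: 7^(log2(512)) = 7^9 = 40353607 multiplications
Difference: 24642171 - 40353607 = -15711436 (Strassen uses MORE here due to padding overhead — for small or just-over-power-of-2 n, padding can outweigh the per-level savings)

Standard: 24642171 multiplications (291^3). Strassen: 40353607 multiplications (7^9, after padding to 512x512). Strassen reduces 8 recursive multiplications to 7 at each level.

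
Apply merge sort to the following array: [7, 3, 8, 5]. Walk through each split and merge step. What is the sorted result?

Merge sort trace:

Split: [7, 3, 8, 5] -> [7, 3] and [8, 5]
  Split: [7, 3] -> [7] and [3]
  Merge: [7] + [3] -> [3, 7]
  Split: [8, 5] -> [8] and [5]
  Merge: [8] + [5] -> [5, 8]
Merge: [3, 7] + [5, 8] -> [3, 5, 7, 8]

Final sorted array: [3, 5, 7, 8]

The merge sort proceeds by recursively splitting the array and merging sorted halves.
After all merges, the sorted array is [3, 5, 7, 8].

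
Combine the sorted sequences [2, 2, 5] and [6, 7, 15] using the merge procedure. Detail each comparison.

Merging process:

Compare 2 vs 6: take 2 from left. Merged: [2]
Compare 2 vs 6: take 2 from left. Merged: [2, 2]
Compare 5 vs 6: take 5 from left. Merged: [2, 2, 5]
Append remaining from right: [6, 7, 15]. Merged: [2, 2, 5, 6, 7, 15]

Final merged array: [2, 2, 5, 6, 7, 15]
Total comparisons: 3

The merged array is [2, 2, 5, 6, 7, 15], requiring 3 comparisons. The merge step runs in O(n) time where n is the total number of elements.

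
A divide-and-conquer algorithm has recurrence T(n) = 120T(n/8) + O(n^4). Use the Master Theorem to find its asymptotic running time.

Master Theorem for T(n) = 120T(n/8) + O(n^4):

a = 120, b = 8, c = 4
log_b(a) = log_8(120) = 2.3023

Case 3: c = 4 > log_8(120) = 2.3023
T(n) = O(n^4) = O(n^4)

For T(n) = 120T(n/8) + O(n^4): log_8(120) = 2.3023. This is Case 3 of the Master Theorem (c > log_b(a), work dominated by root), giving O(n^4).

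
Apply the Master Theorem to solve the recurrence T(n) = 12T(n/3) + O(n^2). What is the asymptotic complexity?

Master Theorem for T(n) = 12T(n/3) + O(n^2):

a = 12, b = 3, c = 2
log_b(a) = log_3(12) = 2.2619

Case 1: c = 2 < log_3(12) = 2.2619
T(n) = O(n^(log_3 12))

For T(n) = 12T(n/3) + O(n^2): log_3(12) = 2.2619. This is Case 1 of the Master Theorem (c < log_b(a), work dominated by leaves), giving O(n^(log_3 12)).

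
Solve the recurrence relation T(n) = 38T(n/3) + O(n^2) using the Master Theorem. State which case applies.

Master Theorem for T(n) = 38T(n/3) + O(n^2):

a = 38, b = 3, c = 2
log_b(a) = log_3(38) = 3.3111

Case 1: c = 2 < log_3(38) = 3.3111
T(n) = O(n^(log_3 38))

For T(n) = 38T(n/3) + O(n^2): log_3(38) = 3.3111. This is Case 1 of the Master Theorem (c < log_b(a), work dominated by leaves), giving O(n^(log_3 38)).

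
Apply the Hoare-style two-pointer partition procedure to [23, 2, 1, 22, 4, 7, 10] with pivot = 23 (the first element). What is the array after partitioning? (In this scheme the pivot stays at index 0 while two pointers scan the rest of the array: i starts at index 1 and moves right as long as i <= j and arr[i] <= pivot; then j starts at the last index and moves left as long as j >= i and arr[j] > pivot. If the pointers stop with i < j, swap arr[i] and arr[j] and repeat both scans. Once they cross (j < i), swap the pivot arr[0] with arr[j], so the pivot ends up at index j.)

Hoare-style two-pointer partition with pivot = 23:

Initial array: [23, 2, 1, 22, 4, 7, 10]

Pointers start at i = 1, j = 6.
i ends at 7, j ends at 6: the pointers have crossed (j < i), so scanning stops.

Swap pivot arr[0] with arr[6] to place pivot at position 6: [10, 2, 1, 22, 4, 7, 23]
Pivot position: 6

After partitioning with pivot 23, the array becomes [10, 2, 1, 22, 4, 7, 23]. The pivot is placed at index 6. All elements to the left of the pivot are <= 23, and all elements to the right are > 23.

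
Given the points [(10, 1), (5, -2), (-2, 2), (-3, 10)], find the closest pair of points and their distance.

Computing all pairwise distances among 4 points:

d((10, 1), (5, -2)) = 5.831 <-- minimum
d((10, 1), (-2, 2)) = 12.0416
d((10, 1), (-3, 10)) = 15.8114
d((5, -2), (-2, 2)) = 8.0623
d((5, -2), (-3, 10)) = 14.4222
d((-2, 2), (-3, 10)) = 8.0623

Closest pair: (10, 1) and (5, -2) with distance 5.831

The closest pair is (10, 1) and (5, -2) with Euclidean distance 5.831. For 4 points, brute-force pairwise comparison is shown above. For large n, the divide-and-conquer algorithm (sort by x, recurse on halves, check the dividing strip) achieves O(n log n).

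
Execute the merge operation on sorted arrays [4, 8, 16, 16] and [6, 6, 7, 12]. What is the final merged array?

Merging process:

Compare 4 vs 6: take 4 from left. Merged: [4]
Compare 8 vs 6: take 6 from right. Merged: [4, 6]
Compare 8 vs 6: take 6 from right. Merged: [4, 6, 6]
Compare 8 vs 7: take 7 from right. Merged: [4, 6, 6, 7]
Compare 8 vs 12: take 8 from left. Merged: [4, 6, 6, 7, 8]
Compare 16 vs 12: take 12 from right. Merged: [4, 6, 6, 7, 8, 12]
Append remaining from left: [16, 16]. Merged: [4, 6, 6, 7, 8, 12, 16, 16]

Final merged array: [4, 6, 6, 7, 8, 12, 16, 16]
Total comparisons: 6

The merged array is [4, 6, 6, 7, 8, 12, 16, 16], requiring 6 comparisons. The merge step runs in O(n) time where n is the total number of elements.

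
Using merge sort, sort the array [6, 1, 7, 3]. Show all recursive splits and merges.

Merge sort trace:

Split: [6, 1, 7, 3] -> [6, 1] and [7, 3]
  Split: [6, 1] -> [6] and [1]
  Merge: [6] + [1] -> [1, 6]
  Split: [7, 3] -> [7] and [3]
  Merge: [7] + [3] -> [3, 7]
Merge: [1, 6] + [3, 7] -> [1, 3, 6, 7]

Final sorted array: [1, 3, 6, 7]

The merge sort proceeds by recursively splitting the array and merging sorted halves.
After all merges, the sorted array is [1, 3, 6, 7].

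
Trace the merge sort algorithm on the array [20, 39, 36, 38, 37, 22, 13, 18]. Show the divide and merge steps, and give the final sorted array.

Merge sort trace:

Split: [20, 39, 36, 38, 37, 22, 13, 18] -> [20, 39, 36, 38] and [37, 22, 13, 18]
  Split: [20, 39, 36, 38] -> [20, 39] and [36, 38]
    Split: [20, 39] -> [20] and [39]
    Merge: [20] + [39] -> [20, 39]
    Split: [36, 38] -> [36] and [38]
    Merge: [36] + [38] -> [36, 38]
  Merge: [20, 39] + [36, 38] -> [20, 36, 38, 39]
  Split: [37, 22, 13, 18] -> [37, 22] and [13, 18]
    Split: [37, 22] -> [37] and [22]
    Merge: [37] + [22] -> [22, 37]
    Split: [13, 18] -> [13] and [18]
    Merge: [13] + [18] -> [13, 18]
  Merge: [22, 37] + [13, 18] -> [13, 18, 22, 37]
Merge: [20, 36, 38, 39] + [13, 18, 22, 37] -> [13, 18, 20, 22, 36, 37, 38, 39]

Final sorted array: [13, 18, 20, 22, 36, 37, 38, 39]

The merge sort proceeds by recursively splitting the array and merging sorted halves.
After all merges, the sorted array is [13, 18, 20, 22, 36, 37, 38, 39].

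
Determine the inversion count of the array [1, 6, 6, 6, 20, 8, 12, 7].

Finding inversions in [1, 6, 6, 6, 20, 8, 12, 7]:

(4, 5): arr[4]=20 > arr[5]=8
(4, 6): arr[4]=20 > arr[6]=12
(4, 7): arr[4]=20 > arr[7]=7
(5, 7): arr[5]=8 > arr[7]=7
(6, 7): arr[6]=12 > arr[7]=7

Total inversions: 5

The array has 5 inversion(s): (4,5), (4,6), (4,7), (5,7), (6,7). Each pair (i,j) satisfies i < j and arr[i] > arr[j].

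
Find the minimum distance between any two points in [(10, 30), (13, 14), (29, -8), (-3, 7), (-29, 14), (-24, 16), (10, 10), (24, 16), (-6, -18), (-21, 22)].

Computing all pairwise distances among 10 points:

d((10, 30), (13, 14)) = 16.2788
d((10, 30), (29, -8)) = 42.4853
d((10, 30), (-3, 7)) = 26.4197
d((10, 30), (-29, 14)) = 42.1545
d((10, 30), (-24, 16)) = 36.7696
d((10, 30), (10, 10)) = 20.0
d((10, 30), (24, 16)) = 19.799
d((10, 30), (-6, -18)) = 50.5964
d((10, 30), (-21, 22)) = 32.0156
d((13, 14), (29, -8)) = 27.2029
d((13, 14), (-3, 7)) = 17.4642
d((13, 14), (-29, 14)) = 42.0
d((13, 14), (-24, 16)) = 37.054
d((13, 14), (10, 10)) = 5.0 <-- minimum
d((13, 14), (24, 16)) = 11.1803
d((13, 14), (-6, -18)) = 37.2156
d((13, 14), (-21, 22)) = 34.9285
d((29, -8), (-3, 7)) = 35.3412
d((29, -8), (-29, 14)) = 62.0322
d((29, -8), (-24, 16)) = 58.1808
d((29, -8), (10, 10)) = 26.1725
d((29, -8), (24, 16)) = 24.5153
d((29, -8), (-6, -18)) = 36.4005
d((29, -8), (-21, 22)) = 58.3095
d((-3, 7), (-29, 14)) = 26.9258
d((-3, 7), (-24, 16)) = 22.8473
d((-3, 7), (10, 10)) = 13.3417
d((-3, 7), (24, 16)) = 28.4605
d((-3, 7), (-6, -18)) = 25.1794
d((-3, 7), (-21, 22)) = 23.4307
d((-29, 14), (-24, 16)) = 5.3852
d((-29, 14), (10, 10)) = 39.2046
d((-29, 14), (24, 16)) = 53.0377
d((-29, 14), (-6, -18)) = 39.4081
d((-29, 14), (-21, 22)) = 11.3137
d((-24, 16), (10, 10)) = 34.5254
d((-24, 16), (24, 16)) = 48.0
d((-24, 16), (-6, -18)) = 38.4708
d((-24, 16), (-21, 22)) = 6.7082
d((10, 10), (24, 16)) = 15.2315
d((10, 10), (-6, -18)) = 32.249
d((10, 10), (-21, 22)) = 33.2415
d((24, 16), (-6, -18)) = 45.3431
d((24, 16), (-21, 22)) = 45.3982
d((-6, -18), (-21, 22)) = 42.72

Closest pair: (13, 14) and (10, 10) with distance 5.0

The closest pair is (13, 14) and (10, 10) with Euclidean distance 5.0. For 10 points, brute-force pairwise comparison is shown above. For large n, the divide-and-conquer algorithm (sort by x, recurse on halves, check the dividing strip) achieves O(n log n).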